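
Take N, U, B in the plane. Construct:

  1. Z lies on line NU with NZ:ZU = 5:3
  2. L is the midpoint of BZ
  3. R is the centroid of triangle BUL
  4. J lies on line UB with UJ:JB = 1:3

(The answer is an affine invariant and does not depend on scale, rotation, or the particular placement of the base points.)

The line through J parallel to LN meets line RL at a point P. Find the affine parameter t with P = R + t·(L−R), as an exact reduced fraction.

Assign N = (0, 0), U = (1, 0), B = (0, 1) — the answer is frame-independent, so this choice is without loss of generality.
1. Z lies on line NU with NZ:ZU = 5:3 ⇒ Z = (5/8, 0)
2. L is the midpoint of BZ ⇒ L = (5/16, 1/2)
3. R is the centroid of triangle BUL ⇒ R = (7/16, 1/2)
4. J lies on line UB with UJ:JB = 1:3 ⇒ J = (3/4, 1/4)
through J parallel to LN: direction (-5/16, -1/2); meets RL at P = (29/32, 1/2)
P = R + t·(L−R) with t = -15/4

t = -15/4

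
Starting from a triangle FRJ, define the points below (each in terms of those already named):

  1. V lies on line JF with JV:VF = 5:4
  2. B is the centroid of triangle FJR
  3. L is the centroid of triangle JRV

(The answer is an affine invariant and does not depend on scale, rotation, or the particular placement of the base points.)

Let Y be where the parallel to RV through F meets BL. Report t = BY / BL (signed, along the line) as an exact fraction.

Choose coordinates F = (0, 0), R = (1, 0), J = (0, 1).
1. V lies on line JF with JV:VF = 5:4 ⇒ V = (0, 4/9)
2. B is the centroid of triangle FJR ⇒ B = (1/3, 1/3)
3. L is the centroid of triangle JRV ⇒ L = (1/3, 13/27)
through F parallel to RV: direction (-1, 4/9); meets BL at Y = (1/3, -4/27)
Y = B + t·(L−B) with t = -13/4

t = -13/4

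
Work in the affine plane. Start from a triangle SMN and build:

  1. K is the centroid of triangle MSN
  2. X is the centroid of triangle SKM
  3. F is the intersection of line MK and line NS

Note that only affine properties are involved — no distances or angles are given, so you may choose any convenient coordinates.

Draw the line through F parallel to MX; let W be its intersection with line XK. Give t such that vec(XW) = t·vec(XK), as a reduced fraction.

Set S = (0, 0), M = (1, 0), N = (0, 1); any affine frame gives the same invariant.
1. K is the centroid of triangle MSN ⇒ K = (1/3, 1/3)
2. X is the centroid of triangle SKM ⇒ X = (4/9, 1/9)
3. F is the intersection of line MK and line NS ⇒ F = (0, 1/2)
through F parallel to MX: direction (-5/9, 1/9); meets XK at W = (5/18, 4/9)
W = X + t·(K−X) with t = 3/2

t = 3/2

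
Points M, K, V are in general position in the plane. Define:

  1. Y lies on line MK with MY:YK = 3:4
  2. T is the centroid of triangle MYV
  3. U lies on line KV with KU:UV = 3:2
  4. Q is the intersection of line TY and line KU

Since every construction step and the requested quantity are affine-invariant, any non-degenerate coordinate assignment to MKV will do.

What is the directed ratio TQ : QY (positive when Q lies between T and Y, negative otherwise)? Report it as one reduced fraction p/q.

Assign M = (0, 0), K = (1, 0), V = (0, 1) — the answer is frame-independent, so this choice is without loss of generality.
1. Y lies on line MK with MY:YK = 3:4 ⇒ Y = (3/7, 0)
2. T is the centroid of triangle MYV ⇒ T = (1/7, 1/3)
3. U lies on line KV with KU:UV = 3:2 ⇒ U = (2/5, 3/5)
4. Q is the intersection of line TY and line KU ⇒ Q = (-3, 4)
Q = T + t·(Y−T) with t = -11, so TQ:QY = t:(1−t) = -11:12

TQ:QY = -11/12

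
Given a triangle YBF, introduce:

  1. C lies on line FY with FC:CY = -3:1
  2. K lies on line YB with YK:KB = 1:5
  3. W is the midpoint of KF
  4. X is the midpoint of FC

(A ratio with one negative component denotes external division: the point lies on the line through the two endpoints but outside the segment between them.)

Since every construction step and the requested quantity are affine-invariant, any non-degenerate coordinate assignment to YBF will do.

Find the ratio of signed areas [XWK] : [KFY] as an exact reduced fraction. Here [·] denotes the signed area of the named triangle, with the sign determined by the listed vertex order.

Choose coordinates Y = (0, 0), B = (1, 0), F = (0, 1).
1. C lies on line FY with FC:CY = -3:1 ⇒ C = (0, -1/2)
2. K lies on line YB with YK:KB = 1:5 ⇒ K = (1/6, 0)
3. W is the midpoint of KF ⇒ W = (1/12, 1/2)
4. X is the midpoint of FC ⇒ X = (0, 1/4)
2·[XWK] = -1/16, 2·[KFY] = 1/6
[XWK]:[KFY] = -1/16:1/6 = -3/8

[XWK]:[KFY] = -3/8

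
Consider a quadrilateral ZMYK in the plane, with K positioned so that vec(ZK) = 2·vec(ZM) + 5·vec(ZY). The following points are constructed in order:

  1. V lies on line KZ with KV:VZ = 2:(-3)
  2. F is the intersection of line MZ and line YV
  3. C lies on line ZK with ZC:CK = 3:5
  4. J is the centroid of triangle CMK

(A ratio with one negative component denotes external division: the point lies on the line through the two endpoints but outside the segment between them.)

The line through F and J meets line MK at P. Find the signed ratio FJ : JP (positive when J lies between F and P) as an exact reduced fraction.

Set Z = (0, 0), M = (1, 0), Y = (0, 1), K = (2, 5); any affine frame gives the same invariant.
1. V lies on line KZ with KV:VZ = 2:(-3) ⇒ V = (6, 15)
2. F is the intersection of line MZ and line YV ⇒ F = (-3/7, 0)
3. C lies on line ZK with ZC:CK = 3:5 ⇒ C = (3/4, 15/8)
4. J is the centroid of triangle CMK ⇒ J = (5/4, 55/24)
line FJ meets MK at P = (63/41, 110/41)
J = F + t·(P−F) with t = 41/48, so FJ:JP = 41/48:7/48

FJ:JP = 41/7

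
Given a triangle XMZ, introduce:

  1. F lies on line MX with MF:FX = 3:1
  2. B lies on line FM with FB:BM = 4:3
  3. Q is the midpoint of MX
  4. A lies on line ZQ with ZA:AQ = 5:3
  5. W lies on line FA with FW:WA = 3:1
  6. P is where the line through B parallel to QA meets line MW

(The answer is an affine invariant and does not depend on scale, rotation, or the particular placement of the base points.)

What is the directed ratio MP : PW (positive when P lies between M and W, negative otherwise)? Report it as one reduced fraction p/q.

MP:PW = 4/3

Assign X = (0, 0), M = (1, 0), Z = (0, 1) — the answer is frame-independent, so this choice is without loss of generality.
1. F lies on line MX with MF:FX = 3:1 ⇒ F = (1/4, 0)
2. B lies on line FM with FB:BM = 4:3 ⇒ B = (19/28, 0)
3. Q is the midpoint of MX ⇒ Q = (1/2, 0)
4. A lies on line ZQ with ZA:AQ = 5:3 ⇒ A = (5/16, 3/8)
5. W lies on line FA with FW:WA = 3:1 ⇒ W = (19/64, 9/32)
6. P is where the line through B parallel to QA meets line MW ⇒ P = (67/112, 9/56)
P = M + t·(W−M) with t = 4/7, so MP:PW = t:(1−t) = 4/7:3/7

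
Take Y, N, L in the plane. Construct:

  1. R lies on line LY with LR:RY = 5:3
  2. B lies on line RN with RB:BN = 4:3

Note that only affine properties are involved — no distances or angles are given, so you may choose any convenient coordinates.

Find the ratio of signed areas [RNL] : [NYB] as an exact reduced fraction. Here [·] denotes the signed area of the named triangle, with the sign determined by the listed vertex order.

Choose coordinates Y = (0, 0), N = (1, 0), L = (0, 1).
1. R lies on line LY with LR:RY = 5:3 ⇒ R = (0, 3/8)
2. B lies on line RN with RB:BN = 4:3 ⇒ B = (4/7, 9/56)
2·[RNL] = 5/8, 2·[NYB] = -9/56
[RNL]:[NYB] = 5/8:-9/56 = -35/9

[RNL]:[NYB] = -35/9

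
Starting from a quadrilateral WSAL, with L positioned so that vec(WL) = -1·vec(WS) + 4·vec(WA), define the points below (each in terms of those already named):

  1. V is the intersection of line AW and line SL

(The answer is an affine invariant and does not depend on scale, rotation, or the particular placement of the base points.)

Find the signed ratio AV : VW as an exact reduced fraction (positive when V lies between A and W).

AV:VW = -1/2

Work in coordinates with W = (0, 0), S = (1, 0), A = (0, 1), L = (-1, 4).
1. V is the intersection of line AW and line SL ⇒ V = (0, 2)
V = A + t·(W−A) with t = -1, so AV:VW = t:(1−t) = -1:2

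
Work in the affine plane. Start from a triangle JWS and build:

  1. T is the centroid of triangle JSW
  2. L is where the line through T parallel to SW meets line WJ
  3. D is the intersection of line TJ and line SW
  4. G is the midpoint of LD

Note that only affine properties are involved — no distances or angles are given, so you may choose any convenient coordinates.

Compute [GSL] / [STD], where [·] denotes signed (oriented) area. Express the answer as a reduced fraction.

Choose coordinates J = (0, 0), W = (1, 0), S = (0, 1).
1. T is the centroid of triangle JSW ⇒ T = (1/3, 1/3)
2. L is where the line through T parallel to SW meets line WJ ⇒ L = (2/3, 0)
3. D is the intersection of line TJ and line SW ⇒ D = (1/2, 1/2)
4. G is the midpoint of LD ⇒ G = (7/12, 1/4)
2·[GSL] = 1/12, 2·[STD] = 1/6
[GSL]:[STD] = 1/12:1/6 = 1/2

[GSL]:[STD] = 1/2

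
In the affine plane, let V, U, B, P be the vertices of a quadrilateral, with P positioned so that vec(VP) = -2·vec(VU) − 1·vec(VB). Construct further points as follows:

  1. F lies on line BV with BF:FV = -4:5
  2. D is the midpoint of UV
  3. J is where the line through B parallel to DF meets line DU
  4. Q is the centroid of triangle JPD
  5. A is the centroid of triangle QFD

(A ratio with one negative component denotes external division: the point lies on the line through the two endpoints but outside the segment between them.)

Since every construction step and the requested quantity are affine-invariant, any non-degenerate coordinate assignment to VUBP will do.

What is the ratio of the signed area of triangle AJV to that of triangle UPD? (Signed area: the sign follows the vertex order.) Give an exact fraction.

[AJV]:[UPD] = 14/45

Assign V = (0, 0), U = (1, 0), B = (0, 1), P = (-2, -1) — the answer is frame-independent, so this choice is without loss of generality.
1. F lies on line BV with BF:FV = -4:5 ⇒ F = (0, 5)
2. D is the midpoint of UV ⇒ D = (1/2, 0)
3. J is where the line through B parallel to DF meets line DU ⇒ J = (1/10, 0)
4. Q is the centroid of triangle JPD ⇒ Q = (-7/15, -1/3)
5. A is the centroid of triangle QFD ⇒ A = (1/90, 14/9)
2·[AJV] = -7/45, 2·[UPD] = -1/2
[AJV]:[UPD] = -7/45:-1/2 = 14/45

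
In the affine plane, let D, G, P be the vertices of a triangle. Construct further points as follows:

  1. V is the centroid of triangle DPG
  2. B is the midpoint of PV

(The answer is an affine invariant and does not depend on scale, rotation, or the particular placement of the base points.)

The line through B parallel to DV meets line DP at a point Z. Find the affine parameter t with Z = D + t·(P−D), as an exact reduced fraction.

t = 1/2

Set D = (0, 0), G = (1, 0), P = (0, 1); any affine frame gives the same invariant.
1. V is the centroid of triangle DPG ⇒ V = (1/3, 1/3)
2. B is the midpoint of PV ⇒ B = (1/6, 2/3)
through B parallel to DV: direction (1/3, 1/3); meets DP at Z = (0, 1/2)
Z = D + t·(P−D) with t = 1/2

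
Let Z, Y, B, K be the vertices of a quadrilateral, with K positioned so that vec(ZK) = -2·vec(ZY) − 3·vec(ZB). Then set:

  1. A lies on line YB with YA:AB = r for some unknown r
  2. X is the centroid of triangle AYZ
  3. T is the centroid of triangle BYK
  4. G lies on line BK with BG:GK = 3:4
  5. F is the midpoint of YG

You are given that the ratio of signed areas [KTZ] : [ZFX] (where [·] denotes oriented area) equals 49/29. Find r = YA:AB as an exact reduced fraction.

Assign Z = (0, 0), Y = (1, 0), B = (0, 1), K = (-2, -3) — the answer is frame-independent, so this choice is without loss of generality.
1. With YA:AB = r, write λ = r/(r+1) so A = Y + λ·(B−Y); A is affine-linear in λ
2. X is the centroid of triangle AYZ ⇒ X is an affine combination of earlier points and hence also affine-linear in λ
3. T is the centroid of triangle BYK ⇒ T = (-1/3, -2/3)
4. G lies on line BK with BG:GK = 3:4 ⇒ G = (-6/7, -5/7)
5. F is the midpoint of YG ⇒ F = (1/14, -5/14)
Every point depending on A is an affine combination of A and λ-independent points, so each such coordinate is linear in λ; the λ² term in each signed area is a multiple of (B−Y)×(B−Y) = 0, so 2·[KTZ] and 2·[ZFX] are each linear in λ. Evaluating at λ=0 and λ=1:
  2·[KTZ] = 1/3,   2·[ZFX] = -2/21·λ + 5/21
So [KTZ]:[ZFX] = (1/3) / (-2/21·λ + 5/21). Setting this equal to 49/29:
  1/3 = 49/29·(-2/21·λ + 5/21)  ⇒  λ = 3/7
Then r = λ/(1−λ) = (3/7)/(4/7) = 3/4. Check: with r = 3/4, A = (4/7, 3/7) and [KTZ]:[ZFX] = 49/29 as required.

r = 3/4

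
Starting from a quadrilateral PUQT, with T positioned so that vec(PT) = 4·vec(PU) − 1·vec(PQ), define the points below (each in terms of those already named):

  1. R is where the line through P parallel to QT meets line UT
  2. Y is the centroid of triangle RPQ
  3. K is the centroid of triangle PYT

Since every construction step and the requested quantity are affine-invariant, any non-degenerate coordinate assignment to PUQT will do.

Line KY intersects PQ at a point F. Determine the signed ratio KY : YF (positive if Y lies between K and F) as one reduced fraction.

KY:YF = -8/3

Assign P = (0, 0), U = (1, 0), Q = (0, 1), T = (4, -1) — the answer is frame-independent, so this choice is without loss of generality.
1. R is where the line through P parallel to QT meets line UT ⇒ R = (-2, 1)
2. Y is the centroid of triangle RPQ ⇒ Y = (-2/3, 2/3)
3. K is the centroid of triangle PYT ⇒ K = (10/9, -1/9)
line KY meets PQ at F = (0, 3/8)
Y = K + t·(F−K) with t = 8/5, so KY:YF = 8/5:-3/5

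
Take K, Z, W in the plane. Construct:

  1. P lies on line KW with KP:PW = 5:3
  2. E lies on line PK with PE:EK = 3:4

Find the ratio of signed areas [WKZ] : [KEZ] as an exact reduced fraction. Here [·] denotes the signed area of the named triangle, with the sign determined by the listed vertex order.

[WKZ]:[KEZ] = -14/5

Assign K = (0, 0), Z = (1, 0), W = (0, 1) — the answer is frame-independent, so this choice is without loss of generality.
1. P lies on line KW with KP:PW = 5:3 ⇒ P = (0, 5/8)
2. E lies on line PK with PE:EK = 3:4 ⇒ E = (0, 5/14)
2·[WKZ] = 1, 2·[KEZ] = -5/14
[WKZ]:[KEZ] = 1:-5/14 = -14/5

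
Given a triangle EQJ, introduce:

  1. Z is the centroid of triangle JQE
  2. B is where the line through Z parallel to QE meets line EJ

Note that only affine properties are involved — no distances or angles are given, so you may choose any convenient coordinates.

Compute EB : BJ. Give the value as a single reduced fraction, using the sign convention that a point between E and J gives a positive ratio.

Choose coordinates E = (0, 0), Q = (1, 0), J = (0, 1).
1. Z is the centroid of triangle JQE ⇒ Z = (1/3, 1/3)
2. B is where the line through Z parallel to QE meets line EJ ⇒ B = (0, 1/3)
B = E + t·(J−E) with t = 1/3, so EB:BJ = t:(1−t) = 1/3:2/3

EB:BJ = 1/2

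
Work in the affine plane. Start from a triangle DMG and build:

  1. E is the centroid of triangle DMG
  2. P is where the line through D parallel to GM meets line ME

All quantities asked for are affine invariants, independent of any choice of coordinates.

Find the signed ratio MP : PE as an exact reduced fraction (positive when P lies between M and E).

Set D = (0, 0), M = (1, 0), G = (0, 1); any affine frame gives the same invariant.
1. E is the centroid of triangle DMG ⇒ E = (1/3, 1/3)
2. P is where the line through D parallel to GM meets line ME ⇒ P = (-1, 1)
P = M + t·(E−M) with t = 3, so MP:PE = t:(1−t) = 3:-2

MP:PE = -3/2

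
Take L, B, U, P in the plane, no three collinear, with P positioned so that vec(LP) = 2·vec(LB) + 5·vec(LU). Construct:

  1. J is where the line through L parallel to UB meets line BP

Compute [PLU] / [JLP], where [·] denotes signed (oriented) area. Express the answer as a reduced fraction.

Work in coordinates with L = (0, 0), B = (1, 0), U = (0, 1), P = (2, 5).
1. J is where the line through L parallel to UB meets line BP ⇒ J = (5/6, -5/6)
2·[PLU] = -2, 2·[JLP] = -35/6
[PLU]:[JLP] = -2:-35/6 = 12/35

[PLU]:[JLP] = 12/35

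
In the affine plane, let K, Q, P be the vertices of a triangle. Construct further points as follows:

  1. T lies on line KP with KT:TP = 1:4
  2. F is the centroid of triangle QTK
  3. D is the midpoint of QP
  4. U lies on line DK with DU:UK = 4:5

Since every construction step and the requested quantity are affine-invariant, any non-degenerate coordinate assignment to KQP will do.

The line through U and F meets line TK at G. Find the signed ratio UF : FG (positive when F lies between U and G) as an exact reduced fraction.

UF:FG = -1/6

Set K = (0, 0), Q = (1, 0), P = (0, 1); any affine frame gives the same invariant.
1. T lies on line KP with KT:TP = 1:4 ⇒ T = (0, 1/5)
2. F is the centroid of triangle QTK ⇒ F = (1/3, 1/15)
3. D is the midpoint of QP ⇒ D = (1/2, 1/2)
4. U lies on line DK with DU:UK = 4:5 ⇒ U = (5/18, 5/18)
line UF meets TK at G = (0, 4/3)
F = U + t·(G−U) with t = -1/5, so UF:FG = -1/5:6/5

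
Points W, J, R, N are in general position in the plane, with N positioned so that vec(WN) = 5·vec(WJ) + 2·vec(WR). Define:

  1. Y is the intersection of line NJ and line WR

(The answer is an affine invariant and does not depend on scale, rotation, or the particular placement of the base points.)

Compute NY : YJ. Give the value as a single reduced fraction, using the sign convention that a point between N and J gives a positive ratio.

Assign W = (0, 0), J = (1, 0), R = (0, 1), N = (5, 2) — the answer is frame-independent, so this choice is without loss of generality.
1. Y is the intersection of line NJ and line WR ⇒ Y = (0, -1/2)
Y = N + t·(J−N) with t = 5/4, so NY:YJ = t:(1−t) = 5/4:-1/4

NY:YJ = -5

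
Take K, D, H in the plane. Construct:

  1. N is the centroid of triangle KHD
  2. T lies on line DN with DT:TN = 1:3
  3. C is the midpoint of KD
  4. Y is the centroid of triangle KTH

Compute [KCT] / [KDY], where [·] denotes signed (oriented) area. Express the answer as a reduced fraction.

[KCT]:[KDY] = 3/26

Assign K = (0, 0), D = (1, 0), H = (0, 1) — the answer is frame-independent, so this choice is without loss of generality.
1. N is the centroid of triangle KHD ⇒ N = (1/3, 1/3)
2. T lies on line DN with DT:TN = 1:3 ⇒ T = (5/6, 1/12)
3. C is the midpoint of KD ⇒ C = (1/2, 0)
4. Y is the centroid of triangle KTH ⇒ Y = (5/18, 13/36)
2·[KCT] = 1/24, 2·[KDY] = 13/36
[KCT]:[KDY] = 1/24:13/36 = 3/26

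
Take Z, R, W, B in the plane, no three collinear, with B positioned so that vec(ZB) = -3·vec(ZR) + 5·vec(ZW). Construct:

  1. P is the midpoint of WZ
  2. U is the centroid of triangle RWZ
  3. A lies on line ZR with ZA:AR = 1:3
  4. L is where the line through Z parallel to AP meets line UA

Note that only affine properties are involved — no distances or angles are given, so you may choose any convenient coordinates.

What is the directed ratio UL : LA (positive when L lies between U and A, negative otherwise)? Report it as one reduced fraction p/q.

UL:LA = -2

Choose coordinates Z = (0, 0), R = (1, 0), W = (0, 1), B = (-3, 5).
1. P is the midpoint of WZ ⇒ P = (0, 1/2)
2. U is the centroid of triangle RWZ ⇒ U = (1/3, 1/3)
3. A lies on line ZR with ZA:AR = 1:3 ⇒ A = (1/4, 0)
4. L is where the line through Z parallel to AP meets line UA ⇒ L = (1/6, -1/3)
L = U + t·(A−U) with t = 2, so UL:LA = t:(1−t) = 2:-1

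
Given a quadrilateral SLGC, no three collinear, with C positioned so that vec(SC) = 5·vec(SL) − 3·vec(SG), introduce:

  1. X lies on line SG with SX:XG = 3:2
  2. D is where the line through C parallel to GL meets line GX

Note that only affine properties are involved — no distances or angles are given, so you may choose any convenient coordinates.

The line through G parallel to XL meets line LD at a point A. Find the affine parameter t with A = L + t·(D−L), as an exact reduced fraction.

Set S = (0, 0), L = (1, 0), G = (0, 1), C = (5, -3); any affine frame gives the same invariant.
1. X lies on line SG with SX:XG = 3:2 ⇒ X = (0, 3/5)
2. D is where the line through C parallel to GL meets line GX ⇒ D = (0, 2)
through G parallel to XL: direction (1, -3/5); meets LD at A = (5/7, 4/7)
A = L + t·(D−L) with t = 2/7

t = 2/7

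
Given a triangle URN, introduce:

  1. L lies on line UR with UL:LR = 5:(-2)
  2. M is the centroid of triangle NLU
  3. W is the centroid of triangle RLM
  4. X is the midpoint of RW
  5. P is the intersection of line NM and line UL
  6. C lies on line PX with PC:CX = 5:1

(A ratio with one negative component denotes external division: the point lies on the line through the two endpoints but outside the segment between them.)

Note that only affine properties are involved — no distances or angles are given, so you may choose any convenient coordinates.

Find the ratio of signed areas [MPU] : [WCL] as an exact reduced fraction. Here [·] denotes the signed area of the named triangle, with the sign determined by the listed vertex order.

[MPU]:[WCL] = -6

Choose coordinates U = (0, 0), R = (1, 0), N = (0, 1).
1. L lies on line UR with UL:LR = 5:(-2) ⇒ L = (5/3, 0)
2. M is the centroid of triangle NLU ⇒ M = (5/9, 1/3)
3. W is the centroid of triangle RLM ⇒ W = (29/27, 1/9)
4. X is the midpoint of RW ⇒ X = (28/27, 1/18)
5. P is the intersection of line NM and line UL ⇒ P = (5/6, 0)
6. C lies on line PX with PC:CX = 5:1 ⇒ C = (325/324, 5/108)
2·[MPU] = -5/18, 2·[WCL] = 5/108
[MPU]:[WCL] = -5/18:5/108 = -6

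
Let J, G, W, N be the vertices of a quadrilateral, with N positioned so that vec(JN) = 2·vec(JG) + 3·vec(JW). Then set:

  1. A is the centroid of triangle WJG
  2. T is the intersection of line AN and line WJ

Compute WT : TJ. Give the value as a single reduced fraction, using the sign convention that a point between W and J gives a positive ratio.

WT:TJ = -6

Assign J = (0, 0), G = (1, 0), W = (0, 1), N = (2, 3) — the answer is frame-independent, so this choice is without loss of generality.
1. A is the centroid of triangle WJG ⇒ A = (1/3, 1/3)
2. T is the intersection of line AN and line WJ ⇒ T = (0, -1/5)
T = W + t·(J−W) with t = 6/5, so WT:TJ = t:(1−t) = 6/5:-1/5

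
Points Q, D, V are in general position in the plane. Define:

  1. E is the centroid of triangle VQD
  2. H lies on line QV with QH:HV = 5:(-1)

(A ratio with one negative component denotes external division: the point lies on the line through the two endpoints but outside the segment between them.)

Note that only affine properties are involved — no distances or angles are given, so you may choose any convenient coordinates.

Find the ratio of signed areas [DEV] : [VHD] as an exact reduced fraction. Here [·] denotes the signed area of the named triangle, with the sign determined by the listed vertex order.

[DEV]:[VHD] = 4/3

Work in coordinates with Q = (0, 0), D = (1, 0), V = (0, 1).
1. E is the centroid of triangle VQD ⇒ E = (1/3, 1/3)
2. H lies on line QV with QH:HV = 5:(-1) ⇒ H = (0, 5/4)
2·[DEV] = -1/3, 2·[VHD] = -1/4
[DEV]:[VHD] = -1/3:-1/4 = 4/3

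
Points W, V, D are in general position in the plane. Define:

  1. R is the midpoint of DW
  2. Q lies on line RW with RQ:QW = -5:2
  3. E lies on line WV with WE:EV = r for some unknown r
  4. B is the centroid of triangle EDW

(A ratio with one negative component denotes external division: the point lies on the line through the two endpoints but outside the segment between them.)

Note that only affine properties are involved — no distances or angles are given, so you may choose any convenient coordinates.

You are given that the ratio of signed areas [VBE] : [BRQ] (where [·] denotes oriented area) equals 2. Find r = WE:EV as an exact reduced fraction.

Work in coordinates with W = (0, 0), V = (1, 0), D = (0, 1).
1. R is the midpoint of DW ⇒ R = (0, 1/2)
2. Q lies on line RW with RQ:QW = -5:2 ⇒ Q = (0, -1/3)
3. With WE:EV = r, write λ = r/(r+1) so E = W + λ·(V−W); E is affine-linear in λ
4. B is the centroid of triangle EDW ⇒ B is an affine combination of earlier points and hence also affine-linear in λ
Every point depending on E is an affine combination of E and λ-independent points, so each such coordinate is linear in λ; the λ² term in each signed area is a multiple of (V−W)×(V−W) = 0, so 2·[VBE] and 2·[BRQ] are each linear in λ. Evaluating at λ=0 and λ=1:
  2·[VBE] = -1/3·λ + 1/3,   2·[BRQ] = 5/18·λ
So [VBE]:[BRQ] = (-1/3·λ + 1/3) / (5/18·λ). Setting this equal to 2:
  -1/3·λ + 1/3 = 2·(5/18·λ)  ⇒  λ = 3/8
Then r = λ/(1−λ) = (3/8)/(5/8) = 3/5. Check: with r = 3/5, E = (3/8, 0) and [VBE]:[BRQ] = 2 as required.

r = 3/5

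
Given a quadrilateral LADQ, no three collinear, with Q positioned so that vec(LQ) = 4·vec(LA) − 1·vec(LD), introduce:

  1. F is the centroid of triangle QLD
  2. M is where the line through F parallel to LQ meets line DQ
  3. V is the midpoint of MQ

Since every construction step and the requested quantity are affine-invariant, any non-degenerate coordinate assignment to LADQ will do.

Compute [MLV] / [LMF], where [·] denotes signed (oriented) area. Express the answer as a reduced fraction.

[MLV]:[LMF] = 3/2

Choose coordinates L = (0, 0), A = (1, 0), D = (0, 1), Q = (4, -1).
1. F is the centroid of triangle QLD ⇒ F = (4/3, 0)
2. M is where the line through F parallel to LQ meets line DQ ⇒ M = (8/3, -1/3)
3. V is the midpoint of MQ ⇒ V = (10/3, -2/3)
2·[MLV] = 2/3, 2·[LMF] = 4/9
[MLV]:[LMF] = 2/3:4/9 = 3/2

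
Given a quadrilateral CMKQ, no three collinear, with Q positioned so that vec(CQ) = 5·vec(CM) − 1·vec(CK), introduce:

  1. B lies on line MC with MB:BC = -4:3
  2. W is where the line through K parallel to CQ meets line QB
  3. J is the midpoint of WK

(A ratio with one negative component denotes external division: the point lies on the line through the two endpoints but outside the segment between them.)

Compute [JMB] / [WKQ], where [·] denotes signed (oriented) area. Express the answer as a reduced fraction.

[JMB]:[WKQ] = 2/11

Assign C = (0, 0), M = (1, 0), K = (0, 1), Q = (5, -1) — the answer is frame-independent, so this choice is without loss of generality.
1. B lies on line MC with MB:BC = -4:3 ⇒ B = (-3, 0)
2. W is where the line through K parallel to CQ meets line QB ⇒ W = (55/3, -8/3)
3. J is the midpoint of WK ⇒ J = (55/6, -5/6)
2·[JMB] = 10/3, 2·[WKQ] = 55/3
[JMB]:[WKQ] = 10/3:55/3 = 2/11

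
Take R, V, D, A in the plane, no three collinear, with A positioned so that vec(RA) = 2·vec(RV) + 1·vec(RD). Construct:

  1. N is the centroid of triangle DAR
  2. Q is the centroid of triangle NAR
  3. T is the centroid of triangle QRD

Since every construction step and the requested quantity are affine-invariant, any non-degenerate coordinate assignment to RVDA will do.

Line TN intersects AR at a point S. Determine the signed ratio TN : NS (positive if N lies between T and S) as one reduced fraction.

TN:NS = 1/9

Choose coordinates R = (0, 0), V = (1, 0), D = (0, 1), A = (2, 1).
1. N is the centroid of triangle DAR ⇒ N = (2/3, 2/3)
2. Q is the centroid of triangle NAR ⇒ Q = (8/9, 5/9)
3. T is the centroid of triangle QRD ⇒ T = (8/27, 14/27)
line TN meets AR at S = (4, 2)
N = T + t·(S−T) with t = 1/10, so TN:NS = 1/10:9/10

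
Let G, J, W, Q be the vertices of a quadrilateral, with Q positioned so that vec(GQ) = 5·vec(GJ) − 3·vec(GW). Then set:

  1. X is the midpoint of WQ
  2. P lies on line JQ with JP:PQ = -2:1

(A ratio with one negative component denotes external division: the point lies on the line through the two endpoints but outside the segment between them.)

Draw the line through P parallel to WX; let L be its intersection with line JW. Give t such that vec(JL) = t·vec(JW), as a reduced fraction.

t = 2

Set G = (0, 0), J = (1, 0), W = (0, 1), Q = (5, -3); any affine frame gives the same invariant.
1. X is the midpoint of WQ ⇒ X = (5/2, -1)
2. P lies on line JQ with JP:PQ = -2:1 ⇒ P = (9, -6)
through P parallel to WX: direction (5/2, -2); meets JW at L = (-1, 2)
L = J + t·(W−J) with t = 2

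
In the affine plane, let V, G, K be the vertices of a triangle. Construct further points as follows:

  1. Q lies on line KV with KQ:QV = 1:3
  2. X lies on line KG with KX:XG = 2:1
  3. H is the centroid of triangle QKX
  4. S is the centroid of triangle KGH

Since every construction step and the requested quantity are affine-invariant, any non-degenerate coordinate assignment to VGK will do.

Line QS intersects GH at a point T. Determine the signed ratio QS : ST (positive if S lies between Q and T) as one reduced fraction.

QS:ST = -5

Work in coordinates with V = (0, 0), G = (1, 0), K = (0, 1).
1. Q lies on line KV with KQ:QV = 1:3 ⇒ Q = (0, 3/4)
2. X lies on line KG with KX:XG = 2:1 ⇒ X = (2/3, 1/3)
3. H is the centroid of triangle QKX ⇒ H = (2/9, 25/36)
4. S is the centroid of triangle KGH ⇒ S = (11/27, 61/108)
line QS meets GH at T = (44/135, 65/108)
S = Q + t·(T−Q) with t = 5/4, so QS:ST = 5/4:-1/4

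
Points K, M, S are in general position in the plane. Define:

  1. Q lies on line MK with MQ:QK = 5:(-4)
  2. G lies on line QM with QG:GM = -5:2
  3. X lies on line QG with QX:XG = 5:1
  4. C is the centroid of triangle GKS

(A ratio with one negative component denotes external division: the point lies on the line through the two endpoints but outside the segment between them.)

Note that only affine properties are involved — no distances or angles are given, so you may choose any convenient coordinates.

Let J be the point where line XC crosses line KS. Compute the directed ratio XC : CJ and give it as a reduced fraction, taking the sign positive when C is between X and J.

Choose coordinates K = (0, 0), M = (1, 0), S = (0, 1).
1. Q lies on line MK with MQ:QK = 5:(-4) ⇒ Q = (-4, 0)
2. G lies on line QM with QG:GM = -5:2 ⇒ G = (13/3, 0)
3. X lies on line QG with QX:XG = 5:1 ⇒ X = (53/18, 0)
4. C is the centroid of triangle GKS ⇒ C = (13/9, 1/3)
line XC meets KS at J = (0, 53/81)
C = X + t·(J−X) with t = 27/53, so XC:CJ = 27/53:26/53

XC:CJ = 27/26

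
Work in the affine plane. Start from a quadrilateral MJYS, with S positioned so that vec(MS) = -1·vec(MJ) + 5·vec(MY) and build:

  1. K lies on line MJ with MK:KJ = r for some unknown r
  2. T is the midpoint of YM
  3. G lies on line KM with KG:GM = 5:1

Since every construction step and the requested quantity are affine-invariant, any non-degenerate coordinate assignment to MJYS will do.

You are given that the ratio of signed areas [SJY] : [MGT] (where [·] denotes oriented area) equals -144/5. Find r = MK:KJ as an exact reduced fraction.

Assign M = (0, 0), J = (1, 0), Y = (0, 1), S = (-1, 5) — the answer is frame-independent, so this choice is without loss of generality.
1. With MK:KJ = r, write λ = r/(r+1) so K = M + λ·(J−M); K is affine-linear in λ
2. T is the midpoint of YM ⇒ T = (0, 1/2)
3. G lies on line KM with KG:GM = 5:1 ⇒ G is an affine combination of earlier points and hence also affine-linear in λ
Every point depending on K is an affine combination of K and λ-independent points, so each such coordinate is linear in λ; the λ² term in each signed area is a multiple of (J−M)×(J−M) = 0, so 2·[SJY] and 2·[MGT] are each linear in λ. Evaluating at λ=0 and λ=1:
  2·[SJY] = -3,   2·[MGT] = 1/12·λ
So [SJY]:[MGT] = (-3) / (1/12·λ). Setting this equal to -144/5:
  -3 = -144/5·(1/12·λ)  ⇒  λ = 5/4
Then r = λ/(1−λ) = (5/4)/(-1/4) = -5. Check: with r = -5, K = (5/4, 0) and [SJY]:[MGT] = -144/5 as required.

r = -5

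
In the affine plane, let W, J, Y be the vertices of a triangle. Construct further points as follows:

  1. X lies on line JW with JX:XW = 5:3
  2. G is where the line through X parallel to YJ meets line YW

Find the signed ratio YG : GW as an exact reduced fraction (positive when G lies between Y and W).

Choose coordinates W = (0, 0), J = (1, 0), Y = (0, 1).
1. X lies on line JW with JX:XW = 5:3 ⇒ X = (3/8, 0)
2. G is where the line through X parallel to YJ meets line YW ⇒ G = (0, 3/8)
G = Y + t·(W−Y) with t = 5/8, so YG:GW = t:(1−t) = 5/8:3/8

YG:GW = 5/3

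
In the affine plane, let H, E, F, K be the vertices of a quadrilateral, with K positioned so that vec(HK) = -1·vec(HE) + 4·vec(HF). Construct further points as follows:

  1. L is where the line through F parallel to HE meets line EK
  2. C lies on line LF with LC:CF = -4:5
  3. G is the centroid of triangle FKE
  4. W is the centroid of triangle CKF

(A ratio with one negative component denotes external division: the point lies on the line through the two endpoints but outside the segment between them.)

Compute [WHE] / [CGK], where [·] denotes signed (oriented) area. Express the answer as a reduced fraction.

[WHE]:[CGK] = -12/31

Work in coordinates with H = (0, 0), E = (1, 0), F = (0, 1), K = (-1, 4).
1. L is where the line through F parallel to HE meets line EK ⇒ L = (1/2, 1)
2. C lies on line LF with LC:CF = -4:5 ⇒ C = (5/2, 1)
3. G is the centroid of triangle FKE ⇒ G = (0, 5/3)
4. W is the centroid of triangle CKF ⇒ W = (1/2, 2)
2·[WHE] = 2, 2·[CGK] = -31/6
[WHE]:[CGK] = 2:-31/6 = -12/31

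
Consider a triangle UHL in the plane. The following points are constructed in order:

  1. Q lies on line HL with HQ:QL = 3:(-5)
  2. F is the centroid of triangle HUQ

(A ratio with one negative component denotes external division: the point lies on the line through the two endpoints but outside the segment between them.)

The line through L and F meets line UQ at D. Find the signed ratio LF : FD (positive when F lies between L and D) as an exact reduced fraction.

LF:FD = 4

Work in coordinates with U = (0, 0), H = (1, 0), L = (0, 1).
1. Q lies on line HL with HQ:QL = 3:(-5) ⇒ Q = (5/2, -3/2)
2. F is the centroid of triangle HUQ ⇒ F = (7/6, -1/2)
line LF meets UQ at D = (35/24, -7/8)
F = L + t·(D−L) with t = 4/5, so LF:FD = 4/5:1/5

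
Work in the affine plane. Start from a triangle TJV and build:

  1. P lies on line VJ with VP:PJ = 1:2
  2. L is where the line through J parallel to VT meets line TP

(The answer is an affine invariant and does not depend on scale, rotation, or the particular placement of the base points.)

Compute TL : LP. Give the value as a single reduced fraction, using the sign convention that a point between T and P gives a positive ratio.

Set T = (0, 0), J = (1, 0), V = (0, 1); any affine frame gives the same invariant.
1. P lies on line VJ with VP:PJ = 1:2 ⇒ P = (1/3, 2/3)
2. L is where the line through J parallel to VT meets line TP ⇒ L = (1, 2)
L = T + t·(P−T) with t = 3, so TL:LP = t:(1−t) = 3:-2

TL:LP = -3/2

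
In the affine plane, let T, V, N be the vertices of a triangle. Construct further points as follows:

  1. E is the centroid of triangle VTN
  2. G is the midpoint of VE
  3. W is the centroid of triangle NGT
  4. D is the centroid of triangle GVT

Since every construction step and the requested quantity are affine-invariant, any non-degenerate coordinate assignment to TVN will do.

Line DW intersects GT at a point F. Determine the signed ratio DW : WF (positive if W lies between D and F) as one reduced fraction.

DW:WF = -5/4

Choose coordinates T = (0, 0), V = (1, 0), N = (0, 1).
1. E is the centroid of triangle VTN ⇒ E = (1/3, 1/3)
2. G is the midpoint of VE ⇒ G = (2/3, 1/6)
3. W is the centroid of triangle NGT ⇒ W = (2/9, 7/18)
4. D is the centroid of triangle GVT ⇒ D = (5/9, 1/18)
line DW meets GT at F = (22/45, 11/90)
W = D + t·(F−D) with t = 5, so DW:WF = 5:-4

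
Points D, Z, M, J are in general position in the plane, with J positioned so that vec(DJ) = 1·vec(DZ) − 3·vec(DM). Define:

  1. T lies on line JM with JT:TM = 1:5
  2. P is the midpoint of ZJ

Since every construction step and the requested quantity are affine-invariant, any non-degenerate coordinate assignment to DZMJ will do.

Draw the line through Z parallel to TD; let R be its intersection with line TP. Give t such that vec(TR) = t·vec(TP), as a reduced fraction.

t = 28/13

Set D = (0, 0), Z = (1, 0), M = (0, 1), J = (1, -3); any affine frame gives the same invariant.
1. T lies on line JM with JT:TM = 1:5 ⇒ T = (5/6, -7/3)
2. P is the midpoint of ZJ ⇒ P = (1, -3/2)
through Z parallel to TD: direction (-5/6, 7/3); meets TP at R = (31/26, -7/13)
R = T + t·(P−T) with t = 28/13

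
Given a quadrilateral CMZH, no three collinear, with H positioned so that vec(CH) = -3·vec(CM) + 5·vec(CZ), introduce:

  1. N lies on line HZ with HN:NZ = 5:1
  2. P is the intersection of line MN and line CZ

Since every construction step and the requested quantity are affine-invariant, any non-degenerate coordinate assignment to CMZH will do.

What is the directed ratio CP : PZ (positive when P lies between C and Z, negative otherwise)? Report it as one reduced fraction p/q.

CP:PZ = -10

Set C = (0, 0), M = (1, 0), Z = (0, 1), H = (-3, 5); any affine frame gives the same invariant.
1. N lies on line HZ with HN:NZ = 5:1 ⇒ N = (-1/2, 5/3)
2. P is the intersection of line MN and line CZ ⇒ P = (0, 10/9)
P = C + t·(Z−C) with t = 10/9, so CP:PZ = t:(1−t) = 10/9:-1/9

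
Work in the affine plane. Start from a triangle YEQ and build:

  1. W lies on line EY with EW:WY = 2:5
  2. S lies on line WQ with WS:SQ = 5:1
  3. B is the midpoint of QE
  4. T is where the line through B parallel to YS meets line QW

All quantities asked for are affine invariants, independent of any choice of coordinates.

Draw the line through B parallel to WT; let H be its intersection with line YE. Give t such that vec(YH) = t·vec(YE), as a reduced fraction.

t = 6/7

Choose coordinates Y = (0, 0), E = (1, 0), Q = (0, 1).
1. W lies on line EY with EW:WY = 2:5 ⇒ W = (5/7, 0)
2. S lies on line WQ with WS:SQ = 5:1 ⇒ S = (5/42, 5/6)
3. B is the midpoint of QE ⇒ B = (1/2, 1/2)
4. T is where the line through B parallel to YS meets line QW ⇒ T = (10/21, 1/3)
through B parallel to WT: direction (-5/21, 1/3); meets YE at H = (6/7, 0)
H = Y + t·(E−Y) with t = 6/7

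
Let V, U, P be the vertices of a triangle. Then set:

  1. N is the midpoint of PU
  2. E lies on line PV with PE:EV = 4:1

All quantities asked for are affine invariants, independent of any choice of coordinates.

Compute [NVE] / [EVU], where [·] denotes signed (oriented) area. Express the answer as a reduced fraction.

[NVE]:[EVU] = -1/2

Set V = (0, 0), U = (1, 0), P = (0, 1); any affine frame gives the same invariant.
1. N is the midpoint of PU ⇒ N = (1/2, 1/2)
2. E lies on line PV with PE:EV = 4:1 ⇒ E = (0, 1/5)
2·[NVE] = -1/10, 2·[EVU] = 1/5
[NVE]:[EVU] = -1/10:1/5 = -1/2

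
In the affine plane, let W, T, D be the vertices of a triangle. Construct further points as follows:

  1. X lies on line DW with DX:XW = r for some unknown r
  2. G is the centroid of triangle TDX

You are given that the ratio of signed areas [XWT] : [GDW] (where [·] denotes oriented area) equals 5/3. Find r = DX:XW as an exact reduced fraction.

Work in coordinates with W = (0, 0), T = (1, 0), D = (0, 1).
1. With DX:XW = r, write λ = r/(r+1) so X = D + λ·(W−D); X is affine-linear in λ
2. G is the centroid of triangle TDX ⇒ G is an affine combination of earlier points and hence also affine-linear in λ
Every point depending on X is an affine combination of X and λ-independent points, so each such coordinate is linear in λ; the λ² term in each signed area is a multiple of (W−D)×(W−D) = 0, so 2·[XWT] and 2·[GDW] are each linear in λ. Evaluating at λ=0 and λ=1:
  2·[XWT] = −λ + 1,   2·[GDW] = 1/3
So [XWT]:[GDW] = (−λ + 1) / (1/3). Setting this equal to 5/3:
  −λ + 1 = 5/3·(1/3)  ⇒  λ = 4/9
Then r = λ/(1−λ) = (4/9)/(5/9) = 4/5. Check: with r = 4/5, X = (0, 5/9) and [XWT]:[GDW] = 5/3 as required.

r = 4/5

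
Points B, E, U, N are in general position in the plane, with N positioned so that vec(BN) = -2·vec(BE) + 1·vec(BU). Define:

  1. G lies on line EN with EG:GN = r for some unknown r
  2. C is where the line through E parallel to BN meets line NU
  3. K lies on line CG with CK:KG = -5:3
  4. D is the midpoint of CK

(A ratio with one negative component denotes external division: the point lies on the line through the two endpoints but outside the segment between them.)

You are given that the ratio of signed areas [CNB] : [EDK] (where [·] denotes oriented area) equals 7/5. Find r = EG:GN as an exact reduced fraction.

Assign B = (0, 0), E = (1, 0), U = (0, 1), N = (-2, 1) — the answer is frame-independent, so this choice is without loss of generality.
1. With EG:GN = r, write λ = r/(r+1) so G = E + λ·(N−E); G is affine-linear in λ
2. C is where the line through E parallel to BN meets line NU ⇒ C = (-1, 1)
3. K lies on line CG with CK:KG = -5:3 ⇒ K is an affine combination of earlier points and hence also affine-linear in λ
4. D is the midpoint of CK ⇒ D is an affine combination of earlier points and hence also affine-linear in λ
Every point depending on G is an affine combination of G and λ-independent points, so each such coordinate is linear in λ; the λ² term in each signed area is a multiple of (N−E)×(N−E) = 0, so 2·[CNB] and 2·[EDK] are each linear in λ. Evaluating at λ=0 and λ=1:
  2·[CNB] = 1,   2·[EDK] = 5/4·λ
So [CNB]:[EDK] = (1) / (5/4·λ). Setting this equal to 7/5:
  1 = 7/5·(5/4·λ)  ⇒  λ = 4/7
Then r = λ/(1−λ) = (4/7)/(3/7) = 4/3. Check: with r = 4/3, G = (-5/7, 4/7) and [CNB]:[EDK] = 7/5 as required.

r = 4/3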